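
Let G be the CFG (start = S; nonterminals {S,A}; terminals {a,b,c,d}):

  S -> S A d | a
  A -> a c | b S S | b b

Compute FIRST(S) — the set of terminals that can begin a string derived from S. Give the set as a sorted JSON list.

Compute FIRST by fixpoint:
round 1:
  A via A→a c: +{a}
  A via A→b S S: +{b}
  S via S→a: +{a}
  S: {a}  A: {a,b}
round 2: — fixpoint
  S: {a}  A: {a,b}

FIRST(S) = ["a"]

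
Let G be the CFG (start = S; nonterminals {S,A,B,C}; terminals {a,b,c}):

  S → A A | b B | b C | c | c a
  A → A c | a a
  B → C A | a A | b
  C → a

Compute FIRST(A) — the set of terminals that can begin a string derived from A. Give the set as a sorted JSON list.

FIRST sets, iterate to fixpoint:
round 1:
  A via A→a a: +{a}
  B via B→a A: +{a}
  B via B→b: +{b}
  C via C→a: +{a}
  S via S→A A: +{a}
  S via S→b B: +{b}
  S via S→c: +{c}
  FIRST[S]={a,b,c}  FIRST[A]={a}  FIRST[B]={a,b}  FIRST[C]={a}
round 2: done
  FIRST[S]={a,b,c}  FIRST[A]={a}  FIRST[B]={a,b}  FIRST[C]={a}

FIRST(A) = ["a"]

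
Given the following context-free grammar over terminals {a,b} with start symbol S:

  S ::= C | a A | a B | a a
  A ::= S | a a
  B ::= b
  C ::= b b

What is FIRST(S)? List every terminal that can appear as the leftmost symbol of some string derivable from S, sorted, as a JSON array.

Compute FIRST by fixpoint:
iter 1:
  A via A→a a: +{a}
  B via B→b: +{b}
  C via C→b b: +{b}
  S via S→C: +{b}
  S via S→a A: +{a}
  FIRST(S)={a,b}  FIRST(A)={a}  FIRST(B)={b}  FIRST(C)={b}
iter 2:
  A via A→S: +{b}
  FIRST(S)={a,b}  FIRST(A)={a,b}  FIRST(B)={b}  FIRST(C)={b}
iter 3: (stable)
  FIRST(S)={a,b}  FIRST(A)={a,b}  FIRST(B)={b}  FIRST(C)={b}

FIRST(S) = ["a", "b"]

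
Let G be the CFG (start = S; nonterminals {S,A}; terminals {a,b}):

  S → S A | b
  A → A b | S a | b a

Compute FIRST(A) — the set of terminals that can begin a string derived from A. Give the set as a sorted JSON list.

FIRST sets, iterate to fixpoint:
pass 1:
  A via A→b a: +{b}
  S via S→b: +{b}
  FIRST(S)={b}  FIRST(A)={b}
pass 2: (no change)
  FIRST(S)={b}  FIRST(A)={b}

FIRST(A) = ["b"]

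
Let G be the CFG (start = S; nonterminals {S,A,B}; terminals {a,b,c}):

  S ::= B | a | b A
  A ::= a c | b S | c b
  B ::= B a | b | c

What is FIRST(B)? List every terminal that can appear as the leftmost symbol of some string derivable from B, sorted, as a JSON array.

Compute FIRST by fixpoint:
[1]
  A via A→a c: +{a}
  A via A→b S: +{b}
  A via A→c b: +{c}
  B via B→b: +{b}
  B via B→c: +{c}
  S via S→B: +{b,c}
  S via S→a: +{a}
  S: {a,b,c}  A: {a,b,c}  B: {b,c}
[2] (no change)
  S: {a,b,c}  A: {a,b,c}  B: {b,c}

FIRST(B) = ["b", "c"]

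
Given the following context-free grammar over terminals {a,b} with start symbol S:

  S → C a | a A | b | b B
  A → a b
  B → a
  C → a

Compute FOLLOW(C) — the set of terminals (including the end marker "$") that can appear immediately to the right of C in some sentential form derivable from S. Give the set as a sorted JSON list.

FIRST sets, iterate to fixpoint:
round 1:
  A via A→a b: +{a}
  B via B→a: +{a}
  C via C→a: +{a}
  S via S→C a: +{a}
  S via S→b: +{b}
  FIRST[S]={a,b}  FIRST[A]={a}  FIRST[B]={a}  FIRST[C]={a}
round 2: (stable)
  FIRST[S]={a,b}  FIRST[A]={a}  FIRST[B]={a}  FIRST[C]={a}

Compute FOLLOW by fixpoint:
FOLLOW(S) := {$}
[1]
  S→C a: FOLLOW(C) ⊇ FIRST(a) = {a}; new: +{a}
  S→a A: FOLLOW(A) ⊇ FOLLOW(S) ⊇ {$}; new: +{$}
  S→b B: FOLLOW(B) ⊇ FOLLOW(S) ⊇ {$}; new: +{$}
  FOLLOW[S]={$}  FOLLOW[A]={$}  FOLLOW[B]={$}  FOLLOW[C]={a}
[2] (stable)
  FOLLOW[S]={$}  FOLLOW[A]={$}  FOLLOW[B]={$}  FOLLOW[C]={a}

FOLLOW(C) = ["a"]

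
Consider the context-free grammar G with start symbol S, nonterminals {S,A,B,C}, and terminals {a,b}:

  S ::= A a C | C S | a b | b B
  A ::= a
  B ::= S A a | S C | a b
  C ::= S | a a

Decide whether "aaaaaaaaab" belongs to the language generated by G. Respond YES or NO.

Convert to CNF:
  S -> A X4 | C S | T0 T1 | T1 B
  A -> a
  B -> S C | S X2 | T0 T1
  C -> A X3 | C S | T0 T0 | T0 T1 | T1 B
  T0 -> a
  T1 -> b
  X2 -> A T0
  X3 -> T0 C
  X4 -> T0 C

CYK table (by increasing span):
  [0..0]={A,T0}  "a"  orig:{A}
  [1..1]={A,T0}  "a"  orig:{A}
  [2..2]={A,T0}  "a"  orig:{A}
  [3..3]={A,T0}  "a"  orig:{A}
  [4..4]={A,T0}  "a"  orig:{A}
  [5..5]={A,T0}  "a"  orig:{A}
  [6..6]={A,T0}  "a"  orig:{A}
  [7..7]={A,T0}  "a"  orig:{A}
  [8..8]={A,T0}  "a"  orig:{A}
  [9..9]={T1}  "b"  orig:{}
  [0..1]={C,X2}  "aa"  orig:{C}
  [1..2]={C,X2}  "aa"  orig:{C}
  [2..3]={C,X2}  "aa"  orig:{C}
  [3..4]={C,X2}  "aa"  orig:{C}
  [4..5]={C,X2}  "aa"  orig:{C}
  [5..6]={C,X2}  "aa"  orig:{C}
  [6..7]={C,X2}  "aa"  orig:{C}
  [7..8]={C,X2}  "aa"  orig:{C}
  [8..9]={B,C,S}  "ab"
  [0..2]={X3,X4}  "aaa"  orig:{}
  [1..3]={X3,X4}  "aaa"  orig:{}
  [2..4]={X3,X4}  "aaa"  orig:{}
  [3..5]={X3,X4}  "aaa"  orig:{}
  [4..6]={X3,X4}  "aaa"  orig:{}
  [5..7]={X3,X4}  "aaa"  orig:{}
  [6..8]={X3,X4}  "aaa"  orig:{}
  [7..9]={X3,X4}  "aab"  orig:{}
  [0..3]={C,S}  "aaaa"
  [1..4]={C,S}  "aaaa"
  [2..5]={C,S}  "aaaa"
  [3..6]={C,S}  "aaaa"
  [4..7]={C,S}  "aaaa"
  [5..8]={C,S}  "aaaa"
  [6..9]={C,S}  "aaab"
  [0..4]={X3,X4}  "aaaaa"  orig:{}
  [1..5]={X3,X4}  "aaaaa"  orig:{}
  [2..6]={X3,X4}  "aaaaa"  orig:{}
  [3..7]={X3,X4}  "aaaaa"  orig:{}
  [4..8]={X3,X4}  "aaaaa"  orig:{}
  [5..9]={X3,X4}  "aaaab"  orig:{}
  [0..5]={B,C,S}  "aaaaaa"
  [1..6]={B,C,S}  "aaaaaa"
  [2..7]={B,C,S}  "aaaaaa"
  [3..8]={B,C,S}  "aaaaaa"
  [4..9]={B,C,S}  "aaaaab"
  [0..6]={X3,X4}  "aaaaaaa"  orig:{}
  [1..7]={X3,X4}  "aaaaaaa"  orig:{}
  [2..8]={X3,X4}  "aaaaaaa"  orig:{}
  [3..9]={X3,X4}  "aaaaaab"  orig:{}
  [0..7]={B,C,S}  "aaaaaaaa"
  [1..8]={B,C,S}  "aaaaaaaa"
  [2..9]={B,C,S}  "aaaaaaab"
  [0..8]={X3,X4}  "aaaaaaaaa"  orig:{}
  [1..9]={X3,X4}  "aaaaaaaab"  orig:{}
  [0..9]={B,C,S}  "aaaaaaaaab"

S ∈ T[0,9] ⇒ YES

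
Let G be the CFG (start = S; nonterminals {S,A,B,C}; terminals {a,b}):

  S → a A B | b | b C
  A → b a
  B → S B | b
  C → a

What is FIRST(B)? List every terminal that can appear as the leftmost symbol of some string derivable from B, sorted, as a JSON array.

Compute FIRST by fixpoint:
pass 1:
  A via A→b a: +{b}
  B via B→b: +{b}
  C via C→a: +{a}
  S via S→a A B: +{a}
  S via S→b: +{b}
  S: {a,b}  A: {b}  B: {b}  C: {a}
pass 2:
  B via B→S B: +{a}
  S: {a,b}  A: {b}  B: {a,b}  C: {a}
pass 3: (stable)
  S: {a,b}  A: {b}  B: {a,b}  C: {a}

FIRST(B) = ["a", "b"]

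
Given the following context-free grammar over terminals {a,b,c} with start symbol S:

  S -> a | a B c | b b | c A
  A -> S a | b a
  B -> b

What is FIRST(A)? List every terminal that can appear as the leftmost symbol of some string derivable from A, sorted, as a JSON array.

FIRST sets, iterate to fixpoint:
pass 1:
  A via A→b a: +{b}
  B via B→b: +{b}
  S via S→a: +{a}
  S via S→b b: +{b}
  S via S→c A: +{c}
  FIRST[S]={a,b,c}  FIRST[A]={b}  FIRST[B]={b}
pass 2:
  A via A→S a: +{a,c}
  FIRST[S]={a,b,c}  FIRST[A]={a,b,c}  FIRST[B]={b}
pass 3: — fixpoint
  FIRST[S]={a,b,c}  FIRST[A]={a,b,c}  FIRST[B]={b}

FIRST(A) = ["a", "b", "c"]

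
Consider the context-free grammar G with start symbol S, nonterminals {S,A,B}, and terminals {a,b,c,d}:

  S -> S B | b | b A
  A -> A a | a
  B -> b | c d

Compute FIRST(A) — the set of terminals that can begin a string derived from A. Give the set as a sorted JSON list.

FIRST sets, iterate to fixpoint:
iter 1:
  A via A→a: +{a}
  B via B→b: +{b}
  B via B→c d: +{c}
  S via S→b: +{b}
  FIRST(S)={b}  FIRST(A)={a}  FIRST(B)={b,c}
iter 2: — fixpoint
  FIRST(S)={b}  FIRST(A)={a}  FIRST(B)={b,c}

FIRST(A) = ["a"]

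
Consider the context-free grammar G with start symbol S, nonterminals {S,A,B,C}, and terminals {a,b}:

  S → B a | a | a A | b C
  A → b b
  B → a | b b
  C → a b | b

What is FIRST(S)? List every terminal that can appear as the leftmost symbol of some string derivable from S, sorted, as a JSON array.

Compute FIRST by fixpoint:
pass 1:
  A via A→b b: +{b}
  B via B→a: +{a}
  B via B→b b: +{b}
  C via C→a b: +{a}
  C via C→b: +{b}
  S via S→B a: +{a,b}
  FIRST(S)={a,b}  FIRST(A)={b}  FIRST(B)={a,b}  FIRST(C)={a,b}
pass 2: (no change)
  FIRST(S)={a,b}  FIRST(A)={b}  FIRST(B)={a,b}  FIRST(C)={a,b}

FIRST(S) = ["a", "b"]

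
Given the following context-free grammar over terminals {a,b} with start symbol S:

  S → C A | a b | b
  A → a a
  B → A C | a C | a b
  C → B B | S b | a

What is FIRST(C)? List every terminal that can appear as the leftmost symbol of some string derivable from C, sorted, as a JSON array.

Compute FIRST by fixpoint:
round 1:
  A via A→a a: +{a}
  B via B→A C: +{a}
  C via C→B B: +{a}
  S via S→C A: +{a}
  S via S→b: +{b}
  FIRST(S)={a,b}  FIRST(A)={a}  FIRST(B)={a}  FIRST(C)={a}
round 2:
  C via C→S b: +{b}
  FIRST(S)={a,b}  FIRST(A)={a}  FIRST(B)={a}  FIRST(C)={a,b}
round 3: (no change)
  FIRST(S)={a,b}  FIRST(A)={a}  FIRST(B)={a}  FIRST(C)={a,b}

FIRST(C) = ["a", "b"]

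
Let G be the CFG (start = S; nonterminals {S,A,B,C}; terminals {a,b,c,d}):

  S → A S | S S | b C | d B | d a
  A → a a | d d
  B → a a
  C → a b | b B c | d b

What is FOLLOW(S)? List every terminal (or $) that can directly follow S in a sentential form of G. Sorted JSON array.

FIRST sets, iterate to fixpoint:
pass 1:
  A via A→a a: +{a}
  A via A→d d: +{d}
  B via B→a a: +{a}
  C via C→a b: +{a}
  C via C→b B c: +{b}
  C via C→d b: +{d}
  S via S→A S: +{a,d}
  S via S→b C: +{b}
  FIRST[S]={a,b,d}  FIRST[A]={a,d}  FIRST[B]={a}  FIRST[C]={a,b,d}
pass 2: (stable)
  FIRST[S]={a,b,d}  FIRST[A]={a,d}  FIRST[B]={a}  FIRST[C]={a,b,d}

FOLLOW sets:
FOLLOW(S) := {$}
iter 1:
  C→b B c: FOLLOW(B) ⊇ FIRST(c) = {c}; new: +{c}
  S→A S: FOLLOW(A) ⊇ FIRST(S) = {a,b,d}; new: +{a,b,d}
  S→S S: FOLLOW(S) ⊇ FIRST(S) = {a,b,d}; new: +{a,b,d}
  S→b C: FOLLOW(C) ⊇ FOLLOW(S) ⊇ {$,a,b,d}; new: +{$,a,b,d}
  S→d B: FOLLOW(B) ⊇ FOLLOW(S) ⊇ {$,a,b,d}; new: +{$,a,b,d}
  S: {$,a,b,d}  A: {a,b,d}  B: {$,a,b,c,d}  C: {$,a,b,d}
iter 2: — fixpoint
  S: {$,a,b,d}  A: {a,b,d}  B: {$,a,b,c,d}  C: {$,a,b,d}

FOLLOW(S) = ["$", "a", "b", "d"]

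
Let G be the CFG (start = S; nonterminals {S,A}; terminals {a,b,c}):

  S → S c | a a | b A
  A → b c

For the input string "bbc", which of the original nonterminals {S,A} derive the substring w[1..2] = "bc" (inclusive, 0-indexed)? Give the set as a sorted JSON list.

Convert to CNF:
  S -> S T1 | T0 A | T2 T2
  A -> T0 T1
  T0 -> b
  T1 -> c
  T2 -> a

CYK table (by increasing span) — only the sub-triangle for w[1..2]:
  [1..1]={T0}  "b"  orig:{}
  [2..2]={T1}  "c"  orig:{}
  [1..2]={A}  "bc"

Original NTs in T[1,2] deriving "bc": ["A"]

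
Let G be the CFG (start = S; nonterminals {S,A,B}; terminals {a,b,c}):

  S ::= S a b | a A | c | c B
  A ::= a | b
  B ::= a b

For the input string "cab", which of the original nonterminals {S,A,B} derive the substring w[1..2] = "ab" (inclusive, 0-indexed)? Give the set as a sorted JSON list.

Convert to CNF:
  S -> S X3 | T0 A | T2 B | c
  A -> a | b
  B -> T0 T1
  T0 -> a
  T1 -> b
  T2 -> c
  X3 -> T0 T1

Fill CYK table bottom-up, restricted to cells inside w[1..2]:
  [1..1]={A,T0}  "a"  orig:{A}
  [2..2]={A,T1}  "b"  orig:{A}
  [1..2]={B,S,X3}  "ab"  orig:{B,S}

Original NTs in T[1,2] deriving "ab": ["B", "S"]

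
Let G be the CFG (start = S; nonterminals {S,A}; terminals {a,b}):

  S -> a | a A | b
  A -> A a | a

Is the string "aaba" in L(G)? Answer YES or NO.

CNF form of G:
  S -> T0 A | a | b
  A -> A T0 | a
  T0 -> a

CYK fill:
  [0..0]={A,S,T0}  "a"  orig:{A,S}
  [1..1]={A,S,T0}  "a"  orig:{A,S}
  [2..2]={S}  "b"
  [3..3]={A,S,T0}  "a"  orig:{A,S}
  [0..1]={A,S}  "aa"
  [1..2]=∅  "ab"
  [2..3]=∅  "ba"
  [0..2]=∅  "aab"
  [1..3]=∅  "aba"
  [0..3]=∅  "aaba"

S ∉ T[0,3] ⇒ NO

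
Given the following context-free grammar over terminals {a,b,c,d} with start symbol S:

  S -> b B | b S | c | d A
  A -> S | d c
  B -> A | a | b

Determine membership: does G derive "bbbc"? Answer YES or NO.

CNF form of G:
  S -> T0 B | T0 S | T1 A | c
  A -> T0 B | T0 S | T1 A | T1 T2 | c
  B -> T0 B | T0 S | T1 A | T1 T2 | a | b | c
  T0 -> b
  T1 -> d
  T2 -> c

CYK table (by increasing span):
  T[0,0] 'b' = {B,T0}  orig:{B}
  T[1,1] 'b' = {B,T0}  orig:{B}
  T[2,2] 'b' = {B,T0}  orig:{B}
  T[3,3] 'c' = {A,B,S,T2}  orig:{A,B,S}
  T[0,1] 'bb' = {A,B,S}
  T[1,2] 'bb' = {A,B,S}
  T[2,3] 'bc' = {A,B,S}
  T[0,2] 'bbb' = {A,B,S}
  T[1,3] 'bbc' = {A,B,S}
  T[0,3] 'bbbc' = {A,B,S}

S ∈ T[0,3] ⇒ YES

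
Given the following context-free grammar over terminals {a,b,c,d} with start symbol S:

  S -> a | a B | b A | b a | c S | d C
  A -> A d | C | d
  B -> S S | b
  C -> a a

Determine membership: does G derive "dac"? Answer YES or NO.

CNF form of G:
  S -> T0 C | T1 B | T2 A | T2 T1 | T3 S | a
  A -> A T0 | T1 T1 | d
  B -> S S | b
  C -> T1 T1
  T0 -> d
  T1 -> a
  T2 -> b
  T3 -> c

Fill CYK table bottom-up:
  T[0,0] 'd' = {A,T0}  orig:{A}
  T[1,1] 'a' = {S,T1}  orig:{S}
  T[2,2] 'c' = {T3}  orig:{}
  T[0,1] 'da' = ∅
  T[1,2] 'ac' = ∅
  T[0,2] 'dac' = ∅

S ∉ T[0,2] ⇒ NO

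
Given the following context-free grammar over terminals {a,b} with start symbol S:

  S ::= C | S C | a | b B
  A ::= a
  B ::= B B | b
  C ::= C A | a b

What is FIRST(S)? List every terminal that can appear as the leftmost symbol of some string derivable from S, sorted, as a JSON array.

FIRST iteration:
pass 1:
  A via A→a: +{a}
  B via B→b: +{b}
  C via C→a b: +{a}
  S via S→C: +{a}
  S via S→b B: +{b}
  S: {a,b}  A: {a}  B: {b}  C: {a}
pass 2: (no change)
  S: {a,b}  A: {a}  B: {b}  C: {a}

FIRST(S) = ["a", "b"]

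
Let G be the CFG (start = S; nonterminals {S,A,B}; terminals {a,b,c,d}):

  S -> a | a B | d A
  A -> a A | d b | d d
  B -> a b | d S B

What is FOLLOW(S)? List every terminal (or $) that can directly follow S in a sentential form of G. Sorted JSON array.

FIRST iteration:
iter 1:
  A via A→a A: +{a}
  A via A→d b: +{d}
  B via B→a b: +{a}
  B via B→d S B: +{d}
  S via S→a: +{a}
  S via S→d A: +{d}
  FIRST[S]={a,d}  FIRST[A]={a,d}  FIRST[B]={a,d}
iter 2: done
  FIRST[S]={a,d}  FIRST[A]={a,d}  FIRST[B]={a,d}

FOLLOW iteration:
FOLLOW(S) := {$}
round 1:
  B→d S B: FOLLOW(S) ⊇ FIRST(B) = {a,d}; new: +{a,d}
  S→a B: FOLLOW(B) ⊇ FOLLOW(S) ⊇ {$,a,d}; new: +{$,a,d}
  S→d A: FOLLOW(A) ⊇ FOLLOW(S) ⊇ {$,a,d}; new: +{$,a,d}
  FOLLOW(S)={$,a,d}  FOLLOW(A)={$,a,d}  FOLLOW(B)={$,a,d}
round 2: — fixpoint
  FOLLOW(S)={$,a,d}  FOLLOW(A)={$,a,d}  FOLLOW(B)={$,a,d}

FOLLOW(S) = ["$", "a", "d"]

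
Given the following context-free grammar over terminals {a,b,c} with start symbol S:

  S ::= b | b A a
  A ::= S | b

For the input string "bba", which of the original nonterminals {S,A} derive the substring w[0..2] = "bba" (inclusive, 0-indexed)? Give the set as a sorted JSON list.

CNF form of G:
  S -> T0 X3 | b
  A -> T0 X2 | b
  T0 -> b
  T1 -> a
  X2 -> A T1
  X3 -> A T1

Fill CYK table bottom-up — only the sub-triangle for w[0..2]:
  T[0,0] 'b' = {A,S,T0}  orig:{A,S}
  T[1,1] 'b' = {A,S,T0}  orig:{A,S}
  T[2,2] 'a' = {T1}  orig:{}
  T[0,1] 'bb' = ∅
  T[1,2] 'ba' = {X2,X3}  orig:{}
  T[0,2] 'bba' = {A,S}

Original NTs in T[0,2] deriving "bba": ["A", "S"]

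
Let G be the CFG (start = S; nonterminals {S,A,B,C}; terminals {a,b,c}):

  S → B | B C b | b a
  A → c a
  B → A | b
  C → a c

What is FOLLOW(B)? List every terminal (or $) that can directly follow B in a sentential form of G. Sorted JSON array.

FIRST iteration:
round 1:
  A via A→c a: +{c}
  B via B→A: +{c}
  B via B→b: +{b}
  C via C→a c: +{a}
  S via S→B: +{b,c}
  FIRST[S]={b,c}  FIRST[A]={c}  FIRST[B]={b,c}  FIRST[C]={a}
round 2: — fixpoint
  FIRST[S]={b,c}  FIRST[A]={c}  FIRST[B]={b,c}  FIRST[C]={a}

Compute FOLLOW by fixpoint:
FOLLOW(S) := {$}
pass 1:
  S→B: FOLLOW(B) ⊇ FOLLOW(S) ⊇ {$}; new: +{$}
  S→B C b: FOLLOW(B) ⊇ FIRST(C) = {a}; new: +{a}
  S→B C b: FOLLOW(C) ⊇ FIRST(b) = {b}; new: +{b}
  S: {$}  A: {}  B: {$,a}  C: {b}
pass 2:
  B→A: FOLLOW(A) ⊇ FOLLOW(B) ⊇ {$,a}; new: +{$,a}
  S: {$}  A: {$,a}  B: {$,a}  C: {b}
pass 3: (stable)
  S: {$}  A: {$,a}  B: {$,a}  C: {b}

FOLLOW(B) = ["$", "a"]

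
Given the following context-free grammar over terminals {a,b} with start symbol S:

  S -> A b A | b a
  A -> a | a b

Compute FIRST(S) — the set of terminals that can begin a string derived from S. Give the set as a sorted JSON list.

Compute FIRST by fixpoint:
[1]
  A via A→a: +{a}
  S via S→A b A: +{a}
  S via S→b a: +{b}
  S: {a,b}  A: {a}
[2] done
  S: {a,b}  A: {a}

FIRST(S) = ["a", "b"]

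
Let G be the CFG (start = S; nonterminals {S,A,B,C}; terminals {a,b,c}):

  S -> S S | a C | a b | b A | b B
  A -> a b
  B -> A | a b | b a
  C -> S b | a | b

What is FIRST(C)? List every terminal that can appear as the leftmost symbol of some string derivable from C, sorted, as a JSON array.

FIRST sets, iterate to fixpoint:
round 1:
  A via A→a b: +{a}
  B via B→A: +{a}
  B via B→b a: +{b}
  C via C→a: +{a}
  C via C→b: +{b}
  S via S→a C: +{a}
  S via S→b A: +{b}
  FIRST(S)={a,b}  FIRST(A)={a}  FIRST(B)={a,b}  FIRST(C)={a,b}
round 2: — fixpoint
  FIRST(S)={a,b}  FIRST(A)={a}  FIRST(B)={a,b}  FIRST(C)={a,b}

FIRST(C) = ["a", "b"]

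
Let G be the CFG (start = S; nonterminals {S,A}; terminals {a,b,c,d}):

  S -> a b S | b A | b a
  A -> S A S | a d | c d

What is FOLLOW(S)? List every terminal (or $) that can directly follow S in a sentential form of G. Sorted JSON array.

FIRST iteration:
[1]
  A via A→a d: +{a}
  A via A→c d: +{c}
  S via S→a b S: +{a}
  S via S→b A: +{b}
  FIRST(S)={a,b}  FIRST(A)={a,c}
[2]
  A via A→S A S: +{b}
  FIRST(S)={a,b}  FIRST(A)={a,b,c}
[3] (no change)
  FIRST(S)={a,b}  FIRST(A)={a,b,c}

FOLLOW iteration:
seed FOLLOW(S) with $
pass 1:
  A→S A S: FOLLOW(S) ⊇ FIRST(A) = {a,b,c}; new: +{a,b,c}
  A→S A S: FOLLOW(A) ⊇ FIRST(S) = {a,b}; new: +{a,b}
  S→b A: FOLLOW(A) ⊇ FOLLOW(S) ⊇ {$,a,b,c}; new: +{$,c}
  S: {$,a,b,c}  A: {$,a,b,c}
pass 2: (no change)
  S: {$,a,b,c}  A: {$,a,b,c}

FOLLOW(S) = ["$", "a", "b", "c"]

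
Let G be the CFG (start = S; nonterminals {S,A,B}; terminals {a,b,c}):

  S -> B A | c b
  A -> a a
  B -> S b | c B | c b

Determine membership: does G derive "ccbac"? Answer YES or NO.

Convert to CNF:
  S -> B A | T2 T1
  A -> T0 T0
  B -> S T1 | T2 B | T2 T1
  T0 -> a
  T1 -> b
  T2 -> c

CYK fill:
  T[0,0] 'c' = {T2}  orig:{}
  T[1,1] 'c' = {T2}  orig:{}
  T[2,2] 'b' = {T1}  orig:{}
  T[3,3] 'a' = {T0}  orig:{}
  T[4,4] 'c' = {T2}  orig:{}
  T[0,1] 'cc' = ∅
  T[1,2] 'cb' = {B,S}
  T[2,3] 'ba' = ∅
  T[3,4] 'ac' = ∅
  T[0,2] 'ccb' = {B}
  T[1,3] 'cba' = ∅
  T[2,4] 'bac' = ∅
  T[0,3] 'ccba' = ∅
  T[1,4] 'cbac' = ∅
  T[0,4] 'ccbac' = ∅

S ∉ T[0,4] ⇒ NO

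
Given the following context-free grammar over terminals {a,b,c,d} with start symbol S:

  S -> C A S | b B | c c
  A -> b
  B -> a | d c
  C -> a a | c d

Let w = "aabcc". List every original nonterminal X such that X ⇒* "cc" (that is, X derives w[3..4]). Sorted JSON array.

Convert to CNF:
  S -> C X4 | T1 T1 | T3 B
  A -> b
  B -> T0 T1 | a
  C -> T1 T0 | T2 T2
  T0 -> d
  T1 -> c
  T2 -> a
  T3 -> b
  X4 -> A S

CYK fill (cells [i..j] with 3 ≤ i ≤ j ≤ 4 only):
  T[3,3] 'c' = {T1}  orig:{}
  T[4,4] 'c' = {T1}  orig:{}
  T[3,4] 'cc' = {S}

Original NTs in T[3,4] deriving "cc": ["S"]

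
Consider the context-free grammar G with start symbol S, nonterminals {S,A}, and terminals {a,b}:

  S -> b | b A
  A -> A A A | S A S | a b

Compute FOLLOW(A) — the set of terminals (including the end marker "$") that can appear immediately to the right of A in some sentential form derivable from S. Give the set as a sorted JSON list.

FIRST iteration:
pass 1:
  A via A→a b: +{a}
  S via S→b: +{b}
  S: {b}  A: {a}
pass 2:
  A via A→S A S: +{b}
  S: {b}  A: {a,b}
pass 3: (no change)
  S: {b}  A: {a,b}

FOLLOW iteration:
initialize: $ ∈ FOLLOW(S)
[1]
  A→A A A: FOLLOW(A) ⊇ FIRST(A) = {a,b}; new: +{a,b}
  A→S A S: FOLLOW(S) ⊇ FIRST(A) = {a,b}; new: +{a,b}
  S→b A: FOLLOW(A) ⊇ FOLLOW(S) ⊇ {$,a,b}; new: +{$}
  FOLLOW(S)={$,a,b}  FOLLOW(A)={$,a,b}
[2] (stable)
  FOLLOW(S)={$,a,b}  FOLLOW(A)={$,a,b}

FOLLOW(A) = ["$", "a", "b"]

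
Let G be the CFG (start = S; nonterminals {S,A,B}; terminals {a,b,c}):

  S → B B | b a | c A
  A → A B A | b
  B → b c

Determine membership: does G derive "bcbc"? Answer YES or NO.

Convert to CNF:
  S -> B B | T0 T2 | T1 A
  A -> A X3 | b
  B -> T0 T1
  T0 -> b
  T1 -> c
  T2 -> a
  X3 -> B A

CYK table (by increasing span):
  [0..0]={A,T0}  "b"  orig:{A}
  [1..1]={T1}  "c"  orig:{}
  [2..2]={A,T0}  "b"  orig:{A}
  [3..3]={T1}  "c"  orig:{}
  [0..1]={B}  "bc"
  [1..2]={S}  "cb"
  [2..3]={B}  "bc"
  [0..2]={X3}  "bcb"  orig:{}
  [1..3]=∅  "cbc"
  [0..3]={S}  "bcbc"

S ∈ T[0,3] ⇒ YES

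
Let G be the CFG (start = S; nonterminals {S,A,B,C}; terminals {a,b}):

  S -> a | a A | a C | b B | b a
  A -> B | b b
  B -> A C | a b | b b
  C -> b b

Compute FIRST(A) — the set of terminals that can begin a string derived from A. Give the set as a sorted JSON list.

FIRST sets, iterate to fixpoint:
[1]
  A via A→b b: +{b}
  B via B→A C: +{b}
  B via B→a b: +{a}
  C via C→b b: +{b}
  S via S→a: +{a}
  S via S→b B: +{b}
  S: {a,b}  A: {b}  B: {a,b}  C: {b}
[2]
  A via A→B: +{a}
  S: {a,b}  A: {a,b}  B: {a,b}  C: {b}
[3] — fixpoint
  S: {a,b}  A: {a,b}  B: {a,b}  C: {b}

FIRST(A) = ["a", "b"]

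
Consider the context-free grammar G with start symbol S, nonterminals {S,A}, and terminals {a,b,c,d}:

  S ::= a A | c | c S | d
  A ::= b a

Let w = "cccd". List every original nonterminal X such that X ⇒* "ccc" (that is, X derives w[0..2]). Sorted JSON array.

CNF form of G:
  S -> T1 A | T2 S | c | d
  A -> T0 T1
  T0 -> b
  T1 -> a
  T2 -> c

CYK table (by increasing span) — only the sub-triangle for w[0..2]:
  [0..0]={S,T2}  "c"  orig:{S}
  [1..1]={S,T2}  "c"  orig:{S}
  [2..2]={S,T2}  "c"  orig:{S}
  [0..1]={S}  "cc"
  [1..2]={S}  "cc"
  [0..2]={S}  "ccc"

Original NTs in T[0,2] deriving "ccc": ["S"]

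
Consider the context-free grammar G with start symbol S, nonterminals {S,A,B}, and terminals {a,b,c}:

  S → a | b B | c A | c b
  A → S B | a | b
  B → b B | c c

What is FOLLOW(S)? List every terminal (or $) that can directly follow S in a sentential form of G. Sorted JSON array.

FIRST iteration:
[1]
  A via A→a: +{a}
  A via A→b: +{b}
  B via B→b B: +{b}
  B via B→c c: +{c}
  S via S→a: +{a}
  S via S→b B: +{b}
  S via S→c A: +{c}
  FIRST(S)={a,b,c}  FIRST(A)={a,b}  FIRST(B)={b,c}
[2]
  A via A→S B: +{c}
  FIRST(S)={a,b,c}  FIRST(A)={a,b,c}  FIRST(B)={b,c}
[3] done
  FIRST(S)={a,b,c}  FIRST(A)={a,b,c}  FIRST(B)={b,c}

FOLLOW sets:
FOLLOW(S) := {$}
[1]
  A→S B: FOLLOW(S) ⊇ FIRST(B) = {b,c}; new: +{b,c}
  S→b B: FOLLOW(B) ⊇ FOLLOW(S) ⊇ {$,b,c}; new: +{$,b,c}
  S→c A: FOLLOW(A) ⊇ FOLLOW(S) ⊇ {$,b,c}; new: +{$,b,c}
  FOLLOW(S)={$,b,c}  FOLLOW(A)={$,b,c}  FOLLOW(B)={$,b,c}
[2] done
  FOLLOW(S)={$,b,c}  FOLLOW(A)={$,b,c}  FOLLOW(B)={$,b,c}

FOLLOW(S) = ["$", "b", "c"]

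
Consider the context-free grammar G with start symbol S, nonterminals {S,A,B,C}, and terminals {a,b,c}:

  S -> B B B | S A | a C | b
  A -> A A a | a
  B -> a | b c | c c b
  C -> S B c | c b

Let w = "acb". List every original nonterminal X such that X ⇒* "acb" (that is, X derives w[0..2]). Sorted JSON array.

CNF form of G:
  S -> B X6 | S A | T0 C | b
  A -> A X3 | a
  B -> T1 T2 | T2 X4 | a
  C -> S X5 | T2 T1
  T0 -> a
  T1 -> b
  T2 -> c
  X3 -> A T0
  X4 -> T2 T1
  X5 -> B T2
  X6 -> B B

CYK table (by increasing span) (cells [i..j] with 0 ≤ i ≤ j ≤ 2 only):
  [0..0]={A,B,T0}  "a"  orig:{A,B}
  [1..1]={T2}  "c"  orig:{}
  [2..2]={S,T1}  "b"  orig:{S}
  [0..1]={X5}  "ac"  orig:{}
  [1..2]={C,X4}  "cb"  orig:{C}
  [0..2]={S}  "acb"

Original NTs in T[0,2] deriving "acb": ["S"]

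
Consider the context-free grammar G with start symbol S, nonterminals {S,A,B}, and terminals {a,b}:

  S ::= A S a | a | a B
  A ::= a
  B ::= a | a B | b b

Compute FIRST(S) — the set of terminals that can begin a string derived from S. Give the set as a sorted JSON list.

Compute FIRST by fixpoint:
iter 1:
  A via A→a: +{a}
  B via B→a: +{a}
  B via B→b b: +{b}
  S via S→A S a: +{a}
  S: {a}  A: {a}  B: {a,b}
iter 2: (stable)
  S: {a}  A: {a}  B: {a,b}

FIRST(S) = ["a"]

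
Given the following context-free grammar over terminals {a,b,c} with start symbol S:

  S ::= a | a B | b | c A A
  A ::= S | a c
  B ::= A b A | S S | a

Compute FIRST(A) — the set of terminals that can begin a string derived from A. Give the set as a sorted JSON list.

Compute FIRST by fixpoint:
pass 1:
  A via A→a c: +{a}
  B via B→A b A: +{a}
  S via S→a: +{a}
  S via S→b: +{b}
  S via S→c A A: +{c}
  FIRST[S]={a,b,c}  FIRST[A]={a}  FIRST[B]={a}
pass 2:
  A via A→S: +{b,c}
  B via B→A b A: +{b,c}
  FIRST[S]={a,b,c}  FIRST[A]={a,b,c}  FIRST[B]={a,b,c}
pass 3: done
  FIRST[S]={a,b,c}  FIRST[A]={a,b,c}  FIRST[B]={a,b,c}

FIRST(A) = ["a", "b", "c"]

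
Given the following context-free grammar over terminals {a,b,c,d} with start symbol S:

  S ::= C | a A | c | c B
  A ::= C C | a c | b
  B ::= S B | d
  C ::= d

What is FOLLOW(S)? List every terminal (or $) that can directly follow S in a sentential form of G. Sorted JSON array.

FIRST iteration:
round 1:
  A via A→a c: +{a}
  A via A→b: +{b}
  B via B→d: +{d}
  C via C→d: +{d}
  S via S→C: +{d}
  S via S→a A: +{a}
  S via S→c: +{c}
  FIRST(S)={a,c,d}  FIRST(A)={a,b}  FIRST(B)={d}  FIRST(C)={d}
round 2:
  A via A→C C: +{d}
  B via B→S B: +{a,c}
  FIRST(S)={a,c,d}  FIRST(A)={a,b,d}  FIRST(B)={a,c,d}  FIRST(C)={d}
round 3: — fixpoint
  FIRST(S)={a,c,d}  FIRST(A)={a,b,d}  FIRST(B)={a,c,d}  FIRST(C)={d}

Compute FOLLOW by fixpoint:
FOLLOW(S) := {$}
iter 1:
  A→C C: FOLLOW(C) ⊇ FIRST(C) = {d}; new: +{d}
  B→S B: FOLLOW(S) ⊇ FIRST(B) = {a,c,d}; new: +{a,c,d}
  S→C: FOLLOW(C) ⊇ FOLLOW(S) ⊇ {$,a,c,d}; new: +{$,a,c}
  S→a A: FOLLOW(A) ⊇ FOLLOW(S) ⊇ {$,a,c,d}; new: +{$,a,c,d}
  S→c B: FOLLOW(B) ⊇ FOLLOW(S) ⊇ {$,a,c,d}; new: +{$,a,c,d}
  FOLLOW[S]={$,a,c,d}  FOLLOW[A]={$,a,c,d}  FOLLOW[B]={$,a,c,d}  FOLLOW[C]={$,a,c,d}
iter 2: — fixpoint
  FOLLOW[S]={$,a,c,d}  FOLLOW[A]={$,a,c,d}  FOLLOW[B]={$,a,c,d}  FOLLOW[C]={$,a,c,d}

FOLLOW(S) = ["$", "a", "c", "d"]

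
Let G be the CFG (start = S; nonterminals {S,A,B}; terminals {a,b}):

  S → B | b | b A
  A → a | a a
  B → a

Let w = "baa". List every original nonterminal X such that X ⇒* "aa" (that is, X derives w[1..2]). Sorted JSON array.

CNF form of G:
  S -> T1 A | a | b
  A -> T0 T0 | a
  B -> a
  T0 -> a
  T1 -> b

Fill CYK table bottom-up (cells [i..j] with 1 ≤ i ≤ j ≤ 2 only):
  T[1,1] 'a' = {A,B,S,T0}  orig:{A,B,S}
  T[2,2] 'a' = {A,B,S,T0}  orig:{A,B,S}
  T[1,2] 'aa' = {A}

Original NTs in T[1,2] deriving "aa": ["A"]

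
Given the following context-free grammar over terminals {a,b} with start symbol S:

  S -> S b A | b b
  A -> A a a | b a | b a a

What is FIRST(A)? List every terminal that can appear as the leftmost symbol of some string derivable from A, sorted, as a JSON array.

Compute FIRST by fixpoint:
pass 1:
  A via A→b a: +{b}
  S via S→b b: +{b}
  FIRST[S]={b}  FIRST[A]={b}
pass 2: (stable)
  FIRST[S]={b}  FIRST[A]={b}

FIRST(A) = ["b"]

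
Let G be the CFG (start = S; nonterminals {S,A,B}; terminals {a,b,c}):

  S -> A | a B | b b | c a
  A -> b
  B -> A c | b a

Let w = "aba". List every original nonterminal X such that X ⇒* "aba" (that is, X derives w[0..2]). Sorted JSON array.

Convert to CNF:
  S -> T0 T2 | T1 T1 | T2 B | b
  A -> b
  B -> A T0 | T1 T2
  T0 -> c
  T1 -> b
  T2 -> a

CYK fill, restricted to cells inside w[0..2]:
  cell(0,0) a: {T2}  orig:{}
  cell(1,1) b: {A,S,T1}  orig:{A,S}
  cell(2,2) a: {T2}  orig:{}
  cell(0,1) ab: ∅
  cell(1,2) ba: {B}
  cell(0,2) aba: {S}

Original NTs in T[0,2] deriving "aba": ["S"]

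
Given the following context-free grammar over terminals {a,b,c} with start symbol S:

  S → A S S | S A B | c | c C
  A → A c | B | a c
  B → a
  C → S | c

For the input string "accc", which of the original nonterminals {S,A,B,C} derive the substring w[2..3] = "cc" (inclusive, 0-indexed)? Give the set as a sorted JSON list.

Convert to CNF:
  S -> A X4 | S X5 | T0 C | c
  A -> A T0 | T1 T0 | a
  B -> a
  C -> A X2 | S X3 | T0 C | c
  T0 -> c
  T1 -> a
  X2 -> S S
  X3 -> A B
  X4 -> S S
  X5 -> A B

CYK fill — only the sub-triangle for w[2..3]:
  [2..2]={C,S,T0}  "c"  orig:{C,S}
  [3..3]={C,S,T0}  "c"  orig:{C,S}
  [2..3]={C,S,X2,X4}  "cc"  orig:{C,S}

Original NTs in T[2,3] deriving "cc": ["C", "S"]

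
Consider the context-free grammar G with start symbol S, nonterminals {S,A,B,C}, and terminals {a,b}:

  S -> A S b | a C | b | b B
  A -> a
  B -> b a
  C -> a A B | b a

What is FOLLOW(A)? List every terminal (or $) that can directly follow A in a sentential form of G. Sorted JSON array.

Compute FIRST by fixpoint:
iter 1:
  A via A→a: +{a}
  B via B→b a: +{b}
  C via C→a A B: +{a}
  C via C→b a: +{b}
  S via S→A S b: +{a}
  S via S→b: +{b}
  FIRST(S)={a,b}  FIRST(A)={a}  FIRST(B)={b}  FIRST(C)={a,b}
iter 2: (stable)
  FIRST(S)={a,b}  FIRST(A)={a}  FIRST(B)={b}  FIRST(C)={a,b}

FOLLOW iteration:
seed FOLLOW(S) with $
iter 1:
  C→a A B: FOLLOW(A) ⊇ FIRST(B) = {b}; new: +{b}
  S→A S b: FOLLOW(A) ⊇ FIRST(S) = {a,b}; new: +{a}
  S→A S b: FOLLOW(S) ⊇ FIRST(b) = {b}; new: +{b}
  S→a C: FOLLOW(C) ⊇ FOLLOW(S) ⊇ {$,b}; new: +{$,b}
  S→b B: FOLLOW(B) ⊇ FOLLOW(S) ⊇ {$,b}; new: +{$,b}
  S: {$,b}  A: {a,b}  B: {$,b}  C: {$,b}
iter 2: done
  S: {$,b}  A: {a,b}  B: {$,b}  C: {$,b}

FOLLOW(A) = ["a", "b"]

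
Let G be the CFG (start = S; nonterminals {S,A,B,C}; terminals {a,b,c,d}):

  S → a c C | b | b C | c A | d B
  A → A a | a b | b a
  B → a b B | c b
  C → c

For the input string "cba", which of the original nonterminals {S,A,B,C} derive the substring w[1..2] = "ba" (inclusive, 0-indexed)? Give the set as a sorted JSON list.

Convert to CNF:
  S -> T0 X5 | T1 C | T2 A | T3 B | b
  A -> A T0 | T0 T1 | T1 T0
  B -> T0 X4 | T2 T1
  C -> c
  T0 -> a
  T1 -> b
  T2 -> c
  T3 -> d
  X4 -> T1 B
  X5 -> T2 C

CYK fill, restricted to cells inside w[1..2]:
  T[1,1] 'b' = {S,T1}  orig:{S}
  T[2,2] 'a' = {T0}  orig:{}
  T[1,2] 'ba' = {A}

Original NTs in T[1,2] deriving "ba": ["A"]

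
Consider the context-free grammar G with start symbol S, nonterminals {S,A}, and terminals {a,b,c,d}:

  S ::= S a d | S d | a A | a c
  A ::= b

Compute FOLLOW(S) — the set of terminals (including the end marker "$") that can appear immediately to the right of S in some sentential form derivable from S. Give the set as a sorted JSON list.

FIRST iteration:
round 1:
  A via A→b: +{b}
  S via S→a A: +{a}
  S: {a}  A: {b}
round 2: (no change)
  S: {a}  A: {b}

Compute FOLLOW by fixpoint:
FOLLOW(S) := {$}
pass 1:
  S→S a d: FOLLOW(S) ⊇ FIRST(a) = {a}; new: +{a}
  S→S d: FOLLOW(S) ⊇ FIRST(d) = {d}; new: +{d}
  S→a A: FOLLOW(A) ⊇ FOLLOW(S) ⊇ {$,a,d}; new: +{$,a,d}
  FOLLOW[S]={$,a,d}  FOLLOW[A]={$,a,d}
pass 2: (stable)
  FOLLOW[S]={$,a,d}  FOLLOW[A]={$,a,d}

FOLLOW(S) = ["$", "a", "d"]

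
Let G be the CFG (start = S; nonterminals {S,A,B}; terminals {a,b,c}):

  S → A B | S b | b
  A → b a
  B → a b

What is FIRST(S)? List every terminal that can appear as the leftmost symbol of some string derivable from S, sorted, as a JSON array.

Compute FIRST by fixpoint:
round 1:
  A via A→b a: +{b}
  B via B→a b: +{a}
  S via S→A B: +{b}
  FIRST[S]={b}  FIRST[A]={b}  FIRST[B]={a}
round 2: (no change)
  FIRST[S]={b}  FIRST[A]={b}  FIRST[B]={a}

FIRST(S) = ["b"]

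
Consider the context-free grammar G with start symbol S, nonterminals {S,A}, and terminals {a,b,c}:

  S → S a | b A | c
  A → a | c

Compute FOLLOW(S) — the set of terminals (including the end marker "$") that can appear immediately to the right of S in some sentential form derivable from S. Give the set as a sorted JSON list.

Compute FIRST by fixpoint:
round 1:
  A via A→a: +{a}
  A via A→c: +{c}
  S via S→b A: +{b}
  S via S→c: +{c}
  S: {b,c}  A: {a,c}
round 2: (stable)
  S: {b,c}  A: {a,c}

FOLLOW iteration:
initialize: $ ∈ FOLLOW(S)
iter 1:
  S→S a: FOLLOW(S) ⊇ FIRST(a) = {a}; new: +{a}
  S→b A: FOLLOW(A) ⊇ FOLLOW(S) ⊇ {$,a}; new: +{$,a}
  FOLLOW[S]={$,a}  FOLLOW[A]={$,a}
iter 2: done
  FOLLOW[S]={$,a}  FOLLOW[A]={$,a}

FOLLOW(S) = ["$", "a"]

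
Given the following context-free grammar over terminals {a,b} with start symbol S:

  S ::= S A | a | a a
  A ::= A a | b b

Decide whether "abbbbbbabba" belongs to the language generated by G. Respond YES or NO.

Convert to CNF:
  S -> S A | T0 T0 | a
  A -> A T0 | T1 T1
  T0 -> a
  T1 -> b

CYK fill:
  T[0,0] 'a' = {S,T0}  orig:{S}
  T[1,1] 'b' = {T1}  orig:{}
  T[2,2] 'b' = {T1}  orig:{}
  T[3,3] 'b' = {T1}  orig:{}
  T[4,4] 'b' = {T1}  orig:{}
  T[5,5] 'b' = {T1}  orig:{}
  T[6,6] 'b' = {T1}  orig:{}
  T[7,7] 'a' = {S,T0}  orig:{S}
  T[8,8] 'b' = {T1}  orig:{}
  T[9,9] 'b' = {T1}  orig:{}
  T[10,10] 'a' = {S,T0}  orig:{S}
  T[0,1] 'ab' = ∅
  T[1,2] 'bb' = {A}
  T[2,3] 'bb' = {A}
  T[3,4] 'bb' = {A}
  T[4,5] 'bb' = {A}
  T[5,6] 'bb' = {A}
  T[6,7] 'ba' = ∅
  T[7,8] 'ab' = ∅
  T[8,9] 'bb' = {A}
  T[9,10] 'ba' = ∅
  T[0,2] 'abb' = {S}
  T[1,3] 'bbb' = ∅
  T[2,4] 'bbb' = ∅
  T[3,5] 'bbb' = ∅
  T[4,6] 'bbb' = ∅
  T[5,7] 'bba' = {A}
  T[6,8] 'bab' = ∅
  T[7,9] 'abb' = {S}
  T[8,10] 'bba' = {A}
  T[0,3] 'abbb' = ∅
  T[1,4] 'bbbb' = ∅
  T[2,5] 'bbbb' = ∅
  T[3,6] 'bbbb' = ∅
  T[4,7] 'bbba' = ∅
  T[5,8] 'bbab' = ∅
  T[6,9] 'babb' = ∅
  T[7,10] 'abba' = {S}
  T[0,4] 'abbbb' = {S}
  T[1,5] 'bbbbb' = ∅
  T[2,6] 'bbbbb' = ∅
  T[3,7] 'bbbba' = ∅
  T[4,8] 'bbbab' = ∅
  T[5,9] 'bbabb' = ∅
  T[6,10] 'babba' = ∅
  T[0,5] 'abbbbb' = ∅
  T[1,6] 'bbbbbb' = ∅
  T[2,7] 'bbbbba' = ∅
  T[3,8] 'bbbbab' = ∅
  T[4,9] 'bbbabb' = ∅
  T[5,10] 'bbabba' = ∅
  T[0,6] 'abbbbbb' = {S}
  T[1,7] 'bbbbbba' = ∅
  T[2,8] 'bbbbbab' = ∅
  T[3,9] 'bbbbabb' = ∅
  T[4,10] 'bbbabba' = ∅
  T[0,7] 'abbbbbba' = {S}
  T[1,8] 'bbbbbbab' = ∅
  T[2,9] 'bbbbbabb' = ∅
  T[3,10] 'bbbbabba' = ∅
  T[0,8] 'abbbbbbab' = ∅
  T[1,9] 'bbbbbbabb' = ∅
  T[2,10] 'bbbbbabba' = ∅
  T[0,9] 'abbbbbbabb' = {S}
  T[1,10] 'bbbbbbabba' = ∅
  T[0,10] 'abbbbbbabba' = {S}

S ∈ T[0,10] ⇒ YES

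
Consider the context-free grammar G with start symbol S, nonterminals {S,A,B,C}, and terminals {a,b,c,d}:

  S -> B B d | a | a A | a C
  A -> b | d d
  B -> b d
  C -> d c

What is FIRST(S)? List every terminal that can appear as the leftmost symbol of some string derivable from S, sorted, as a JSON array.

FIRST sets, iterate to fixpoint:
iter 1:
  A via A→b: +{b}
  A via A→d d: +{d}
  B via B→b d: +{b}
  C via C→d c: +{d}
  S via S→B B d: +{b}
  S via S→a: +{a}
  S: {a,b}  A: {b,d}  B: {b}  C: {d}
iter 2: (no change)
  S: {a,b}  A: {b,d}  B: {b}  C: {d}

FIRST(S) = ["a", "b"]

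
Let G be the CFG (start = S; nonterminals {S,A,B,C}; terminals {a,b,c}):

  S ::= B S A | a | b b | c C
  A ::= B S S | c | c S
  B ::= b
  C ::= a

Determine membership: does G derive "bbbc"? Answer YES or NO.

CNF form of G:
  S -> B X3 | T0 C | T1 T1 | a
  A -> B X2 | T0 S | c
  B -> b
  C -> a
  T0 -> c
  T1 -> b
  X2 -> S S
  X3 -> S A

CYK fill:
  T[0,0] 'b' = {B,T1}  orig:{B}
  T[1,1] 'b' = {B,T1}  orig:{B}
  T[2,2] 'b' = {B,T1}  orig:{B}
  T[3,3] 'c' = {A,T0}  orig:{A}
  T[0,1] 'bb' = {S}
  T[1,2] 'bb' = {S}
  T[2,3] 'bc' = ∅
  T[0,2] 'bbb' = ∅
  T[1,3] 'bbc' = {X3}  orig:{}
  T[0,3] 'bbbc' = {S}

S ∈ T[0,3] ⇒ YES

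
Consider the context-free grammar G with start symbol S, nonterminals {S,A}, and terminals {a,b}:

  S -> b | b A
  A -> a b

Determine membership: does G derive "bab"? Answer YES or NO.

Convert to CNF:
  S -> T1 A | b
  A -> T0 T1
  T0 -> a
  T1 -> b

CYK fill:
  cell(0,0) b: {S,T1}  orig:{S}
  cell(1,1) a: {T0}  orig:{}
  cell(2,2) b: {S,T1}  orig:{S}
  cell(0,1) ba: ∅
  cell(1,2) ab: {A}
  cell(0,2) bab: {S}

S ∈ T[0,2] ⇒ YES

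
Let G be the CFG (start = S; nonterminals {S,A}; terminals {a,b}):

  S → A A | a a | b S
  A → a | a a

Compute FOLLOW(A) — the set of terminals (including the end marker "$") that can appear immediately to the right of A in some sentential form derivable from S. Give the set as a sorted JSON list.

FIRST iteration:
round 1:
  A via A→a: +{a}
  S via S→A A: +{a}
  S via S→b S: +{b}
  FIRST[S]={a,b}  FIRST[A]={a}
round 2: done
  FIRST[S]={a,b}  FIRST[A]={a}

FOLLOW iteration:
FOLLOW(S) := {$}
pass 1:
  S→A A: FOLLOW(A) ⊇ FIRST(A) = {a}; new: +{a}
  S→A A: FOLLOW(A) ⊇ FOLLOW(S) ⊇ {$}; new: +{$}
  S: {$}  A: {$,a}
pass 2: (no change)
  S: {$}  A: {$,a}

FOLLOW(A) = ["$", "a"]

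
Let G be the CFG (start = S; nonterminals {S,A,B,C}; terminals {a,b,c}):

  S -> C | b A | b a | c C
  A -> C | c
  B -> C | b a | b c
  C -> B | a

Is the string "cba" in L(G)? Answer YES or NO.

Convert to CNF:
  S -> T0 A | T0 T1 | T0 T2 | T2 C | a
  A -> T0 T1 | T0 T2 | a | c
  B -> T0 T1 | T0 T2 | a
  C -> T0 T1 | T0 T2 | a
  T0 -> b
  T1 -> a
  T2 -> c

CYK table (by increasing span):
  cell(0,0) c: {A,T2}  orig:{A}
  cell(1,1) b: {T0}  orig:{}
  cell(2,2) a: {A,B,C,S,T1}  orig:{A,B,C,S}
  cell(0,1) cb: ∅
  cell(1,2) ba: {A,B,C,S}
  cell(0,2) cba: {S}

S ∈ T[0,2] ⇒ YES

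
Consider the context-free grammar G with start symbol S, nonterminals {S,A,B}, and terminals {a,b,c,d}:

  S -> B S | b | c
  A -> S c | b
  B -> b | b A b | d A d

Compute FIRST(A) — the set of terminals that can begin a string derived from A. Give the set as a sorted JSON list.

Compute FIRST by fixpoint:
pass 1:
  A via A→b: +{b}
  B via B→b: +{b}
  B via B→d A d: +{d}
  S via S→B S: +{b,d}
  S via S→c: +{c}
  FIRST(S)={b,c,d}  FIRST(A)={b}  FIRST(B)={b,d}
pass 2:
  A via A→S c: +{c,d}
  FIRST(S)={b,c,d}  FIRST(A)={b,c,d}  FIRST(B)={b,d}
pass 3: (no change)
  FIRST(S)={b,c,d}  FIRST(A)={b,c,d}  FIRST(B)={b,d}

FIRST(A) = ["b", "c", "d"]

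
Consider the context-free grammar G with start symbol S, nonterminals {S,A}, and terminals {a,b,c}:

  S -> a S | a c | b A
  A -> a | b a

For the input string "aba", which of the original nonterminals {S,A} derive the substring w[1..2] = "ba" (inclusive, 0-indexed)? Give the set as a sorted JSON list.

Convert to CNF:
  S -> T0 A | T1 S | T1 T2
  A -> T0 T1 | a
  T0 -> b
  T1 -> a
  T2 -> c

CYK table (by increasing span), restricted to cells inside w[1..2]:
  T[1,1] 'b' = {T0}  orig:{}
  T[2,2] 'a' = {A,T1}  orig:{A}
  T[1,2] 'ba' = {A,S}

Original NTs in T[1,2] deriving "ba": ["A", "S"]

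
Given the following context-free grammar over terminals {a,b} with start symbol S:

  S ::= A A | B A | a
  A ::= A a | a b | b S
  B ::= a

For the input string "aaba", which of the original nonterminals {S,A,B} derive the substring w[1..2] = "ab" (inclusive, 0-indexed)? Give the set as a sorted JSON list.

CNF form of G:
  S -> A A | B A | a
  A -> A T0 | T0 T1 | T1 S
  B -> a
  T0 -> a
  T1 -> b

Fill CYK table bottom-up (cells [i..j] with 1 ≤ i ≤ j ≤ 2 only):
  T[1,1] 'a' = {B,S,T0}  orig:{B,S}
  T[2,2] 'b' = {T1}  orig:{}
  T[1,2] 'ab' = {A}

Original NTs in T[1,2] deriving "ab": ["A"]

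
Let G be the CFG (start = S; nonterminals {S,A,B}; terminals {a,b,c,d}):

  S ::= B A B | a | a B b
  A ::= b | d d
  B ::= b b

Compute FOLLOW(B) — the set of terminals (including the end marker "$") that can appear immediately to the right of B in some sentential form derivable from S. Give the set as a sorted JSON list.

FIRST iteration:
iter 1:
  A via A→b: +{b}
  A via A→d d: +{d}
  B via B→b b: +{b}
  S via S→B A B: +{b}
  S via S→a: +{a}
  FIRST[S]={a,b}  FIRST[A]={b,d}  FIRST[B]={b}
iter 2: done
  FIRST[S]={a,b}  FIRST[A]={b,d}  FIRST[B]={b}

Compute FOLLOW by fixpoint:
initialize: $ ∈ FOLLOW(S)
round 1:
  S→B A B: FOLLOW(B) ⊇ FIRST(A) = {b,d}; new: +{b,d}
  S→B A B: FOLLOW(A) ⊇ FIRST(B) = {b}; new: +{b}
  S→B A B: FOLLOW(B) ⊇ FOLLOW(S) ⊇ {$}; new: +{$}
  FOLLOW(S)={$}  FOLLOW(A)={b}  FOLLOW(B)={$,b,d}
round 2: — fixpoint
  FOLLOW(S)={$}  FOLLOW(A)={b}  FOLLOW(B)={$,b,d}

FOLLOW(B) = ["$", "b", "d"]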